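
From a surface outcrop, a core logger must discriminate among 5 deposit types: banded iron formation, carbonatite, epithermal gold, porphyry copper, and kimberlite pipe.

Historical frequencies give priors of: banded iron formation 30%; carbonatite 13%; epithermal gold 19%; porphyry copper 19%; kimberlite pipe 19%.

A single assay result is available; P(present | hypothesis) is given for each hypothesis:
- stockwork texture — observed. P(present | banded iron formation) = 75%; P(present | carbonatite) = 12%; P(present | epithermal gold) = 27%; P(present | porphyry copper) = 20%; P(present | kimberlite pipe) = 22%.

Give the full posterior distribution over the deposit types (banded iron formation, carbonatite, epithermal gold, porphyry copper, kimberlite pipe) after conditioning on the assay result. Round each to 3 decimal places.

By Bayes' rule, the unnormalized weight for each hypothesis is prior × likelihood:
  banded iron formation: 0.30 × 0.75 = 0.225
  carbonatite: 0.13 × 0.12 = 0.0156
  epithermal gold: 0.19 × 0.27 = 0.0513
  porphyry copper: 0.19 × 0.20 = 0.038
  kimberlite pipe: 0.19 × 0.22 = 0.0418
Marginal likelihood of the evidence = 0.3717.
P(banded iron formation | evidence) = 0.225 / 0.3717 ≈ 0.605
P(carbonatite | evidence) = 0.0156 / 0.3717 ≈ 0.042
P(epithermal gold | evidence) = 0.0513 / 0.3717 ≈ 0.138
P(porphyry copper | evidence) = 0.038 / 0.3717 ≈ 0.102
P(kimberlite pipe | evidence) = 0.0418 / 0.3717 ≈ 0.112

0.605, 0.042, 0.138, 0.102, 0.112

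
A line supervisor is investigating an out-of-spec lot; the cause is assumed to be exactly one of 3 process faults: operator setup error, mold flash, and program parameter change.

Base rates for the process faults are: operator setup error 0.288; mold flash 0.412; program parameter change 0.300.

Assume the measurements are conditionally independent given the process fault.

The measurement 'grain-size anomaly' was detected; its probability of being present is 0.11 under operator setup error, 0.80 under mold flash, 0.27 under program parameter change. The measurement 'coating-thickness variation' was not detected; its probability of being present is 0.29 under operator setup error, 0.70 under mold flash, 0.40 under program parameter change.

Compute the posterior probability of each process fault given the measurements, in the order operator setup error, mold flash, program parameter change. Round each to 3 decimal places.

For each hypothesis, the unnormalized posterior weight is prior × product of the measurement likelihoods (using 1 − P(present | H) for each absent measurement):
  operator setup error: 0.288 × 0.11 × (1 − 0.29) = 0.022493
  mold flash: 0.412 × 0.80 × (1 − 0.70) = 0.09888
  program parameter change: 0.300 × 0.27 × (1 − 0.40) = 0.0486
The unnormalized weights sum to 0.16997.
P(operator setup error | evidence) = 0.022493 / 0.16997 ≈ 0.132
P(mold flash | evidence) = 0.09888 / 0.16997 ≈ 0.582
P(program parameter change | evidence) = 0.0486 / 0.16997 ≈ 0.286

0.132, 0.582, 0.286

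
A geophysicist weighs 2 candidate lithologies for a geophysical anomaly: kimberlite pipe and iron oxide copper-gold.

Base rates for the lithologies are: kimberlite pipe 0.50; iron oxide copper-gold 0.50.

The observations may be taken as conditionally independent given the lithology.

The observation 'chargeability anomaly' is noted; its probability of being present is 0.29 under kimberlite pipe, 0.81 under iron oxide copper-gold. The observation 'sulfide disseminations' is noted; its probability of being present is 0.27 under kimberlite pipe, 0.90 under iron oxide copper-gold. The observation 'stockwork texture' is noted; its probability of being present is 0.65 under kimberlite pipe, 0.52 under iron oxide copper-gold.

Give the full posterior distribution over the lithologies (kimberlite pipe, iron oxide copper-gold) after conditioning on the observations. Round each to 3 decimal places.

By Bayes' rule with conditional independence, the unnormalized weight for each hypothesis is prior × ∏ likelihoods:
  kimberlite pipe: 0.50 × 0.29 × 0.27 × 0.65 = 0.025447
  iron oxide copper-gold: 0.50 × 0.81 × 0.90 × 0.52 = 0.18954
The unnormalized weights sum to 0.21499.
P(kimberlite pipe | evidence) = 0.025447 / 0.21499 ≈ 0.118
P(iron oxide copper-gold | evidence) = 0.18954 / 0.21499 ≈ 0.882

0.118, 0.882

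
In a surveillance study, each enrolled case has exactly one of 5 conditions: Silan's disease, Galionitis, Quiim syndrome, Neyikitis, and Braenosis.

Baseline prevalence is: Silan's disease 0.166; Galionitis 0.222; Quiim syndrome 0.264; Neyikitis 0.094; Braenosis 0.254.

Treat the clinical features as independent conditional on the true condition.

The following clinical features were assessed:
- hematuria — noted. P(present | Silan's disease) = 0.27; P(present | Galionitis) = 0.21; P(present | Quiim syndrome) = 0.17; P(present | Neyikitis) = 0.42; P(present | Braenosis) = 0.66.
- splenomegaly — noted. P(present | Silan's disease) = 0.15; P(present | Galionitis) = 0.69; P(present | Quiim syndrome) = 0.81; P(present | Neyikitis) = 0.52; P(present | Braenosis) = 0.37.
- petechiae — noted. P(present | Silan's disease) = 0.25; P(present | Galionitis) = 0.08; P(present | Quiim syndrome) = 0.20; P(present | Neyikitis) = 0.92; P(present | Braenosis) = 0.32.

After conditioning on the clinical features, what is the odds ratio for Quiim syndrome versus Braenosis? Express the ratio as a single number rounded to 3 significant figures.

0.366

The normalizing constant cancels in an odds ratio, so compute prior × likelihood for the two hypotheses only:
  Quiim syndrome: 0.264 × 0.17 × 0.81 × 0.20 = 0.0072706
  Braenosis: 0.254 × 0.66 × 0.37 × 0.32 = 0.019849
Posterior odds = 0.0072706 / 0.019849 ≈ 0.366.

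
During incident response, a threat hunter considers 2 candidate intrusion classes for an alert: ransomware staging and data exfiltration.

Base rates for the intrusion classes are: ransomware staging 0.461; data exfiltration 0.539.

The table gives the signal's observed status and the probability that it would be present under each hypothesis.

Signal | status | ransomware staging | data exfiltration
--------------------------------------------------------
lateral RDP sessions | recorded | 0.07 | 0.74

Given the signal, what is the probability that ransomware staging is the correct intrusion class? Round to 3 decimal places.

0.075

By Bayes' rule, the unnormalized weight for each hypothesis is prior × likelihood:
  ransomware staging: 0.461 × 0.07 = 0.03227
  data exfiltration: 0.539 × 0.74 = 0.39886
Marginal likelihood of the evidence = 0.43113.
P(ransomware staging | evidence) = 0.03227 / 0.43113 ≈ 0.075.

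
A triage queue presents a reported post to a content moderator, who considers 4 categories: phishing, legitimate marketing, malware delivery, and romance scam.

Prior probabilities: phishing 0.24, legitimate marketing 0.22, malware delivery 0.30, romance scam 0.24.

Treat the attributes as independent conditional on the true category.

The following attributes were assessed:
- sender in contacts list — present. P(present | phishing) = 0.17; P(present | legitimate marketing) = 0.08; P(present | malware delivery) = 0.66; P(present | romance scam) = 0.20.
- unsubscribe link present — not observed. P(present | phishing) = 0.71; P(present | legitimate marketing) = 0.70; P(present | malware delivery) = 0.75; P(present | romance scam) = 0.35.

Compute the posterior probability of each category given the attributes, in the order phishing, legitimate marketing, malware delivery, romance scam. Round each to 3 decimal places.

Multiply each prior by the joint likelihood of the attribute pattern (using 1 − P(present | H) for each absent attribute):
  phishing: 0.24 × 0.17 × (1 − 0.71) = 0.011832
  legitimate marketing: 0.22 × 0.08 × (1 − 0.70) = 0.00528
  malware delivery: 0.30 × 0.66 × (1 − 0.75) = 0.0495
  romance scam: 0.24 × 0.20 × (1 − 0.35) = 0.0312
Normalizing constant Z = 0.011832 + 0.00528 + 0.0495 + 0.0312 = 0.097812.
P(phishing | evidence) = 0.011832 / 0.097812 ≈ 0.121
P(legitimate marketing | evidence) = 0.00528 / 0.097812 ≈ 0.054
P(malware delivery | evidence) = 0.0495 / 0.097812 ≈ 0.506
P(romance scam | evidence) = 0.0312 / 0.097812 ≈ 0.319

0.121, 0.054, 0.506, 0.319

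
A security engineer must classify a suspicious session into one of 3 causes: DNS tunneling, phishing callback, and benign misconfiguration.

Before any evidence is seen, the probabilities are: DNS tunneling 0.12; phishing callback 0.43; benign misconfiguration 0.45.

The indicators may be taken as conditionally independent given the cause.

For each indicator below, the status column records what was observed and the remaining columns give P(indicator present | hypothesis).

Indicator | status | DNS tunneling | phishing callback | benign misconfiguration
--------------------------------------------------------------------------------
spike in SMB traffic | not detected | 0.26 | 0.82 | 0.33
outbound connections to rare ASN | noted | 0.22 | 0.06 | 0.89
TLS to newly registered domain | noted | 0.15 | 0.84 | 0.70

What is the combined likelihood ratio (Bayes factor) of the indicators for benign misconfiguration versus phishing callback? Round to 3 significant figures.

The Bayes factor is the ratio of the joint likelihoods of the indicator pattern under the two hypotheses (using 1 − P(present | H) for each absent indicator).
  benign misconfiguration: (1 − 0.33) × 0.89 × 0.70 = 0.41741
  phishing callback: (1 − 0.82) × 0.06 × 0.84 = 0.009072
Bayes factor = 0.41741 / 0.009072 ≈ 46.0

46.0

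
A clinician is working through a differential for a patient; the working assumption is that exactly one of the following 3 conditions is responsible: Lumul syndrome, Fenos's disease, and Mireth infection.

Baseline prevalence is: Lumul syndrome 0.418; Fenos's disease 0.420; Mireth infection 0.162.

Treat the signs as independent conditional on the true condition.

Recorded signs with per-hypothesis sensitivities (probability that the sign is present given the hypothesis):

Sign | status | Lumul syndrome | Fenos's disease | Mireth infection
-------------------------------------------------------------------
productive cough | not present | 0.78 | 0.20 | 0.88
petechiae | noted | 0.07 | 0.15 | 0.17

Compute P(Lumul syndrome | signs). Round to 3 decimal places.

0.107

By Bayes' rule with conditional independence, the unnormalized weight for each hypothesis is prior × ∏ likelihoods (using 1 − P(present | H) for each absent sign):
  Lumul syndrome: 0.418 × (1 − 0.78) × 0.07 = 0.0064372
  Fenos's disease: 0.420 × (1 − 0.20) × 0.15 = 0.0504
  Mireth infection: 0.162 × (1 − 0.88) × 0.17 = 0.0033048
Normalizing constant Z = 0.0064372 + 0.0504 + 0.0033048 = 0.060142.
P(Lumul syndrome | evidence) = 0.0064372 / 0.060142 ≈ 0.107.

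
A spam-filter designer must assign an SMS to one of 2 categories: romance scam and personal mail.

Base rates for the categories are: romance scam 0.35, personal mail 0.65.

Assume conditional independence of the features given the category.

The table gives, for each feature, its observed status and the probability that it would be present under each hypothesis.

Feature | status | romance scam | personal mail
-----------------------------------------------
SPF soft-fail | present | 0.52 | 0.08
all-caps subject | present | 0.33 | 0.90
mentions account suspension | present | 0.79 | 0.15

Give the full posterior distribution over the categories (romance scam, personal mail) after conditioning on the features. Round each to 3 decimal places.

For each hypothesis, the unnormalized posterior weight is prior × product of the feature likelihoods:
  romance scam: 0.35 × 0.52 × 0.33 × 0.79 = 0.047447
  personal mail: 0.65 × 0.08 × 0.90 × 0.15 = 0.00702
The unnormalized weights sum to 0.054467.
P(romance scam | evidence) = 0.047447 / 0.054467 ≈ 0.871
P(personal mail | evidence) = 0.00702 / 0.054467 ≈ 0.129

0.871, 0.129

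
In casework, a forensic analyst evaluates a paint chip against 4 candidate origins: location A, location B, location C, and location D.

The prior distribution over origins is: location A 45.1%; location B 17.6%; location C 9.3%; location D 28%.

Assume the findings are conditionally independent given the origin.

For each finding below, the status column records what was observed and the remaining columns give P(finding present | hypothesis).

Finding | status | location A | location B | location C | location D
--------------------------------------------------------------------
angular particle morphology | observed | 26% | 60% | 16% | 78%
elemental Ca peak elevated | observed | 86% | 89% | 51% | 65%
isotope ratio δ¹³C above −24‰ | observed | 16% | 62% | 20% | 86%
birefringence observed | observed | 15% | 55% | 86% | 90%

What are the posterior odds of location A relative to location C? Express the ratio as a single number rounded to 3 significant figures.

Unnormalized posterior weight (prior times the finding likelihoods) for each of the two hypotheses:
  location A: 0.451 × 0.26 × 0.86 × 0.16 × 0.15 = 0.0024202
  location C: 0.093 × 0.16 × 0.51 × 0.20 × 0.86 = 0.0013053
Posterior odds = 0.0024202 / 0.0013053 ≈ 1.85.

1.85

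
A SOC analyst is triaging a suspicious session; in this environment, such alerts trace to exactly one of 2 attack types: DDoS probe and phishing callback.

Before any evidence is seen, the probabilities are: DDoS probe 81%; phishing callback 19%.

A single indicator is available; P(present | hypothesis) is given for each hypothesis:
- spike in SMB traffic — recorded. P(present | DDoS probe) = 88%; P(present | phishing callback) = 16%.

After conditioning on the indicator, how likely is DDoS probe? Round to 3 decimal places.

For each hypothesis, the unnormalized posterior weight is prior × likelihood:
  DDoS probe: 0.81 × 0.88 = 0.7128
  phishing callback: 0.19 × 0.16 = 0.0304
Marginal likelihood of the evidence = 0.7432.
P(DDoS probe | evidence) = 0.7128 / 0.7432 ≈ 0.959.

0.959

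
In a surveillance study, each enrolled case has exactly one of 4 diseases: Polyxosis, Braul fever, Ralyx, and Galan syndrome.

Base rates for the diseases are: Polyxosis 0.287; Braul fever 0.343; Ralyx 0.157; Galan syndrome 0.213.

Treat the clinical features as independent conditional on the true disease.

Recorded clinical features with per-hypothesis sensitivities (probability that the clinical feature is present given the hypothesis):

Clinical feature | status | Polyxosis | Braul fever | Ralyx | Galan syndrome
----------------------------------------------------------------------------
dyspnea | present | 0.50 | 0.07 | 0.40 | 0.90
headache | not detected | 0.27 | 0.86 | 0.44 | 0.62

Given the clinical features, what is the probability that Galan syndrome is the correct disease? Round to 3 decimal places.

0.337

Multiply each prior by the joint likelihood of the clinical feature pattern (using 1 − P(present | H) for each absent clinical feature):
  Polyxosis: 0.287 × 0.50 × (1 − 0.27) = 0.10475
  Braul fever: 0.343 × 0.07 × (1 − 0.86) = 0.0033614
  Ralyx: 0.157 × 0.40 × (1 − 0.44) = 0.035168
  Galan syndrome: 0.213 × 0.90 × (1 − 0.62) = 0.072846
Normalizing constant Z = 0.10475 + 0.0033614 + 0.035168 + 0.072846 = 0.21613.
P(Galan syndrome | evidence) = 0.072846 / 0.21613 ≈ 0.337.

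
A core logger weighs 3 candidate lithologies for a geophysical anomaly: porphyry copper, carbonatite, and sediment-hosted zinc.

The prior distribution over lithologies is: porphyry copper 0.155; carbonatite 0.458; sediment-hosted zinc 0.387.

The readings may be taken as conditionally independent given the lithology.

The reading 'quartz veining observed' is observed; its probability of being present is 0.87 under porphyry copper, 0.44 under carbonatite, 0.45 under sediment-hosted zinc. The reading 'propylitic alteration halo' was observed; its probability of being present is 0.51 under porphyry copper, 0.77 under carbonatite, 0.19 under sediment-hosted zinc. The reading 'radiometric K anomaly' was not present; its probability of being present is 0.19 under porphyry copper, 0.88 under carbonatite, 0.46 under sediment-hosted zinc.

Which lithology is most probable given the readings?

porphyry copper

By Bayes' rule with conditional independence, the unnormalized weight for each hypothesis is prior × ∏ likelihoods (using 1 − P(present | H) for each absent reading):
  porphyry copper: 0.155 × 0.87 × 0.51 × (1 − 0.19) = 0.055707
  carbonatite: 0.458 × 0.44 × 0.77 × (1 − 0.88) = 0.01862
  sediment-hosted zinc: 0.387 × 0.45 × 0.19 × (1 − 0.46) = 0.017868
Marginal likelihood of the evidence = 0.092195.
P(porphyry copper | evidence) ≈ 0.055707 / 0.092195 ≈ 0.604
P(carbonatite | evidence) ≈ 0.01862 / 0.092195 ≈ 0.202
P(sediment-hosted zinc | evidence) ≈ 0.017868 / 0.092195 ≈ 0.194
The largest is 0.604, so porphyry copper is most probable.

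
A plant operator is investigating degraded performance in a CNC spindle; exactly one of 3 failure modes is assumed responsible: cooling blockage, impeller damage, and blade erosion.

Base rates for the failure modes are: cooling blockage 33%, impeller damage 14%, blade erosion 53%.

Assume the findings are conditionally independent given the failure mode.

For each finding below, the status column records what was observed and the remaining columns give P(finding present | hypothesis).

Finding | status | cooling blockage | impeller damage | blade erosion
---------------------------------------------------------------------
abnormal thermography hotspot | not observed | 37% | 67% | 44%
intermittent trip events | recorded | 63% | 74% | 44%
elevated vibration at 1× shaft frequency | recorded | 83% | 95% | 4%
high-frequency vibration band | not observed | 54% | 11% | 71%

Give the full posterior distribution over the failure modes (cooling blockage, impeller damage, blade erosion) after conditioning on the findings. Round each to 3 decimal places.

By Bayes' rule with conditional independence, the unnormalized weight for each hypothesis is prior × ∏ likelihoods (using 1 − P(present | H) for each absent finding):
  cooling blockage: 0.33 × (1 − 0.37) × 0.63 × 0.83 × (1 − 0.54) = 0.050007
  impeller damage: 0.14 × (1 − 0.67) × 0.74 × 0.95 × (1 − 0.11) = 0.028906
  blade erosion: 0.53 × (1 − 0.44) × 0.44 × 0.04 × (1 − 0.71) = 0.0015149
Marginal likelihood of the evidence = 0.080428.
P(cooling blockage | evidence) = 0.050007 / 0.080428 ≈ 0.622
P(impeller damage | evidence) = 0.028906 / 0.080428 ≈ 0.359
P(blade erosion | evidence) = 0.0015149 / 0.080428 ≈ 0.019

0.622, 0.359, 0.019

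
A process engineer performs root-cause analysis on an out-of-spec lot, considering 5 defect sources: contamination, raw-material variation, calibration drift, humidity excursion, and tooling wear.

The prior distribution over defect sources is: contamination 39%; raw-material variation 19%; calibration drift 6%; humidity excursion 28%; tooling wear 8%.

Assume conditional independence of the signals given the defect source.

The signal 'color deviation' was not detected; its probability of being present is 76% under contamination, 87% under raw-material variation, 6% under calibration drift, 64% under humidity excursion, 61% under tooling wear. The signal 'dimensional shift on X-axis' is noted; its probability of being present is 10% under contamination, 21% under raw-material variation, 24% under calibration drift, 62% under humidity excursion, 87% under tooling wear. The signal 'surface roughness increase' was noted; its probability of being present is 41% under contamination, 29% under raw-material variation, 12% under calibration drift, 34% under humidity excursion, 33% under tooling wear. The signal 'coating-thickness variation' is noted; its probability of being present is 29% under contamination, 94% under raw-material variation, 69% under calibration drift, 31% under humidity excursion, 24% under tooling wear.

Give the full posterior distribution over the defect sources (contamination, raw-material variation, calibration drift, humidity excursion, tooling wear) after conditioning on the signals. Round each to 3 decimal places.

By Bayes' rule with conditional independence, the unnormalized weight for each hypothesis is prior × ∏ likelihoods (using 1 − P(present | H) for each absent signal):
  contamination: 0.39 × (1 − 0.76) × 0.10 × 0.41 × 0.29 = 0.0011129
  raw-material variation: 0.19 × (1 − 0.87) × 0.21 × 0.29 × 0.94 = 0.001414
  calibration drift: 0.06 × (1 − 0.06) × 0.24 × 0.12 × 0.69 = 0.0011208
  humidity excursion: 0.28 × (1 − 0.64) × 0.62 × 0.34 × 0.31 = 0.0065871
  tooling wear: 0.08 × (1 − 0.61) × 0.87 × 0.33 × 0.24 = 0.0021498
The unnormalized weights sum to 0.012385.
P(contamination | evidence) = 0.0011129 / 0.012385 ≈ 0.090
P(raw-material variation | evidence) = 0.001414 / 0.012385 ≈ 0.114
P(calibration drift | evidence) = 0.0011208 / 0.012385 ≈ 0.090
P(humidity excursion | evidence) = 0.0065871 / 0.012385 ≈ 0.532
P(tooling wear | evidence) = 0.0021498 / 0.012385 ≈ 0.174

0.090, 0.114, 0.090, 0.532, 0.174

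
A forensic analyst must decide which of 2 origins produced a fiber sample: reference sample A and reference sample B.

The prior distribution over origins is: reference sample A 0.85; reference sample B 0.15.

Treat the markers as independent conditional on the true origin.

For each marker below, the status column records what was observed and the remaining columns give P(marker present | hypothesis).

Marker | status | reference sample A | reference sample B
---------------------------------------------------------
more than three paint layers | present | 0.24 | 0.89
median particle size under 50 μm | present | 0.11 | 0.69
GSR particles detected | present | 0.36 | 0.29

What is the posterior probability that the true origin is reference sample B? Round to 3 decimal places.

Multiply each prior by the joint likelihood of the marker pattern:
  reference sample A: 0.85 × 0.24 × 0.11 × 0.36 = 0.0080784
  reference sample B: 0.15 × 0.89 × 0.69 × 0.29 = 0.026713
The unnormalized weights sum to 0.034792.
P(reference sample B | evidence) = 0.026713 / 0.034792 ≈ 0.768.

0.768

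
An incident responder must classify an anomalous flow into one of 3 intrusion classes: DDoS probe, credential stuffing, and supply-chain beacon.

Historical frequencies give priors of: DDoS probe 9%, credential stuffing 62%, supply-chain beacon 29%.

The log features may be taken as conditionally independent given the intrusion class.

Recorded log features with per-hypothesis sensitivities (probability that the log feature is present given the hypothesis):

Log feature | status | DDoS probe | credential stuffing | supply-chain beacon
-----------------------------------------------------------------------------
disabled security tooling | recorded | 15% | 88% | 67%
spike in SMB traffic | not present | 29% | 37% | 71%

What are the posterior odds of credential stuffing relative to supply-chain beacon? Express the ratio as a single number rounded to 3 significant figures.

Posterior odds equal prior odds times the likelihood ratio; only the two competing hypotheses matter (using 1 − P(present | H) for each absent log feature).
  credential stuffing: 0.62 × 0.88 × (1 − 0.37) = 0.34373
  supply-chain beacon: 0.29 × 0.67 × (1 − 0.71) = 0.056347
Posterior odds = 0.34373 / 0.056347 ≈ 6.10.

6.10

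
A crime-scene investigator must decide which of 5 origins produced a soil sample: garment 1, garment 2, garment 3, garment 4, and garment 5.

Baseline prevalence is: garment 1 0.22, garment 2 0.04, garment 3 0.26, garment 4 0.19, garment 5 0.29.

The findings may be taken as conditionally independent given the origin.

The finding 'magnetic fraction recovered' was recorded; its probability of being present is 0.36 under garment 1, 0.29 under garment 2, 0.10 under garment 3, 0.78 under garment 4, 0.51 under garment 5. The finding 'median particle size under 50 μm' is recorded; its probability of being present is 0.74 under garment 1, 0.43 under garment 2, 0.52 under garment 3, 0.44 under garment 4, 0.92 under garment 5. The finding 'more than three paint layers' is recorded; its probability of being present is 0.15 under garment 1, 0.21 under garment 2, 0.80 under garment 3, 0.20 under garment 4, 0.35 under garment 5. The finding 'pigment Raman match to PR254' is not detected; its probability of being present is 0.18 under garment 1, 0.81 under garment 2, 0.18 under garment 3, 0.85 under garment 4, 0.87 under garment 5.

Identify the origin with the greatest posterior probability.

For each hypothesis, the unnormalized posterior weight is prior × product of the finding likelihoods (using 1 − P(present | H) for each absent finding):
  garment 1: 0.22 × 0.36 × 0.74 × 0.15 × (1 − 0.18) = 0.0072088
  garment 2: 0.04 × 0.29 × 0.43 × 0.21 × (1 − 0.81) = 0.00019902
  garment 3: 0.26 × 0.10 × 0.52 × 0.80 × (1 − 0.18) = 0.0088691
  garment 4: 0.19 × 0.78 × 0.44 × 0.20 × (1 − 0.85) = 0.0019562
  garment 5: 0.29 × 0.51 × 0.92 × 0.35 × (1 − 0.87) = 0.0061911
Marginal likelihood of the evidence = 0.024424.
P(garment 1 | evidence) ≈ 0.0072088 / 0.024424 ≈ 0.295
P(garment 2 | evidence) ≈ 0.00019902 / 0.024424 ≈ 0.008
P(garment 3 | evidence) ≈ 0.0088691 / 0.024424 ≈ 0.363
P(garment 4 | evidence) ≈ 0.0019562 / 0.024424 ≈ 0.080
P(garment 5 | evidence) ≈ 0.0061911 / 0.024424 ≈ 0.253
The largest is 0.363, so garment 3 is most probable.

garment 3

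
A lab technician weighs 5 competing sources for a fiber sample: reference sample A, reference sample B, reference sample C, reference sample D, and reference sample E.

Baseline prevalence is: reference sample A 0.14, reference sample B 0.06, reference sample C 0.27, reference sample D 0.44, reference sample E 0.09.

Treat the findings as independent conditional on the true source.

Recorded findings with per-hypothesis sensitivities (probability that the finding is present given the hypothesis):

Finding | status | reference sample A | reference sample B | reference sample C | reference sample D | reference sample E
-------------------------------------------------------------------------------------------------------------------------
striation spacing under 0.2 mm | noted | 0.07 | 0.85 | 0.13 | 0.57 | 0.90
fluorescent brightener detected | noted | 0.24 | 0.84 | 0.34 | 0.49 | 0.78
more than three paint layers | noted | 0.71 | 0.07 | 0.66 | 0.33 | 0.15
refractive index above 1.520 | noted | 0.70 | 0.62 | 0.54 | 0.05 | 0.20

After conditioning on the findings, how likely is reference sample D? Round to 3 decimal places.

For each hypothesis, the unnormalized posterior weight is prior × product of the finding likelihoods:
  reference sample A: 0.14 × 0.07 × 0.24 × 0.71 × 0.70 = 0.0011689
  reference sample B: 0.06 × 0.85 × 0.84 × 0.07 × 0.62 = 0.0018593
  reference sample C: 0.27 × 0.13 × 0.34 × 0.66 × 0.54 = 0.0042533
  reference sample D: 0.44 × 0.57 × 0.49 × 0.33 × 0.05 = 0.0020277
  reference sample E: 0.09 × 0.90 × 0.78 × 0.15 × 0.20 = 0.0018954
The unnormalized weights sum to 0.011205.
P(reference sample D | evidence) = 0.0020277 / 0.011205 ≈ 0.181.

0.181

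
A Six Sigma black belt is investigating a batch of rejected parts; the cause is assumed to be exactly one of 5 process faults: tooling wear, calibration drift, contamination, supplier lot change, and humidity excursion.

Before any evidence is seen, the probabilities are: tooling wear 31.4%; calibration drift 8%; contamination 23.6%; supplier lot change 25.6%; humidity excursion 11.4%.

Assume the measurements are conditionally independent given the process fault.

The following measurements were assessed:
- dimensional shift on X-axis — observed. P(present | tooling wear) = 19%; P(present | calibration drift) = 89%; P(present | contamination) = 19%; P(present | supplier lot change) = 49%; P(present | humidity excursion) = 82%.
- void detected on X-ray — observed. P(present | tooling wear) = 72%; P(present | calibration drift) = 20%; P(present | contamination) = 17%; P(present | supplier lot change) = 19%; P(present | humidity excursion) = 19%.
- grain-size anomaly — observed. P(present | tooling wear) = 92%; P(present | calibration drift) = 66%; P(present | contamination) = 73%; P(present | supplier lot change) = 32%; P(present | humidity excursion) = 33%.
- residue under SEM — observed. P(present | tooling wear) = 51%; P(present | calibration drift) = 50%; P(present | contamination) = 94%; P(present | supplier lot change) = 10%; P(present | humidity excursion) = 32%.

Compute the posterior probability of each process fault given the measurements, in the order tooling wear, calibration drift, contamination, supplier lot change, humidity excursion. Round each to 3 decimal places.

By Bayes' rule with conditional independence, the unnormalized weight for each hypothesis is prior × ∏ likelihoods:
  tooling wear: 0.314 × 0.19 × 0.72 × 0.92 × 0.51 = 0.020155
  calibration drift: 0.080 × 0.89 × 0.20 × 0.66 × 0.50 = 0.0046992
  contamination: 0.236 × 0.19 × 0.17 × 0.73 × 0.94 = 0.0052308
  supplier lot change: 0.256 × 0.49 × 0.19 × 0.32 × 0.10 = 0.00076268
  humidity excursion: 0.114 × 0.82 × 0.19 × 0.33 × 0.32 = 0.0018756
Marginal likelihood of the evidence = 0.032723.
P(tooling wear | evidence) = 0.020155 / 0.032723 ≈ 0.616
P(calibration drift | evidence) = 0.0046992 / 0.032723 ≈ 0.144
P(contamination | evidence) = 0.0052308 / 0.032723 ≈ 0.160
P(supplier lot change | evidence) = 0.00076268 / 0.032723 ≈ 0.023
P(humidity excursion | evidence) = 0.0018756 / 0.032723 ≈ 0.057

0.616, 0.144, 0.160, 0.023, 0.057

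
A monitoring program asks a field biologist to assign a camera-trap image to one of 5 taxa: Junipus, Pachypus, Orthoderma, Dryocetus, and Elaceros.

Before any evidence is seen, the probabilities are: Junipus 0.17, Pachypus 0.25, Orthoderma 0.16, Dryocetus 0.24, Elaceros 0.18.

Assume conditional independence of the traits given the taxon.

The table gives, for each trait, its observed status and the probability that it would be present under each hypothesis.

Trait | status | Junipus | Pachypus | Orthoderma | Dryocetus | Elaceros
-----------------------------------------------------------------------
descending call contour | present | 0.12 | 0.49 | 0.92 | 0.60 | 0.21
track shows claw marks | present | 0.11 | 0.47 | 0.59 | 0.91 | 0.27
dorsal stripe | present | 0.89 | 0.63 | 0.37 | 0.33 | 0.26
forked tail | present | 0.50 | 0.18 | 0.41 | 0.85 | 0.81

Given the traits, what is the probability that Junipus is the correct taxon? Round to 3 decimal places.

0.017

Multiply each prior by the joint likelihood of the trait pattern:
  Junipus: 0.17 × 0.12 × 0.11 × 0.89 × 0.50 = 0.00099858
  Pachypus: 0.25 × 0.49 × 0.47 × 0.63 × 0.18 = 0.006529
  Orthoderma: 0.16 × 0.92 × 0.59 × 0.37 × 0.41 = 0.013175
  Dryocetus: 0.24 × 0.60 × 0.91 × 0.33 × 0.85 = 0.036757
  Elaceros: 0.18 × 0.21 × 0.27 × 0.26 × 0.81 = 0.0021494
Marginal likelihood of the evidence = 0.059609.
P(Junipus | evidence) = 0.00099858 / 0.059609 ≈ 0.017.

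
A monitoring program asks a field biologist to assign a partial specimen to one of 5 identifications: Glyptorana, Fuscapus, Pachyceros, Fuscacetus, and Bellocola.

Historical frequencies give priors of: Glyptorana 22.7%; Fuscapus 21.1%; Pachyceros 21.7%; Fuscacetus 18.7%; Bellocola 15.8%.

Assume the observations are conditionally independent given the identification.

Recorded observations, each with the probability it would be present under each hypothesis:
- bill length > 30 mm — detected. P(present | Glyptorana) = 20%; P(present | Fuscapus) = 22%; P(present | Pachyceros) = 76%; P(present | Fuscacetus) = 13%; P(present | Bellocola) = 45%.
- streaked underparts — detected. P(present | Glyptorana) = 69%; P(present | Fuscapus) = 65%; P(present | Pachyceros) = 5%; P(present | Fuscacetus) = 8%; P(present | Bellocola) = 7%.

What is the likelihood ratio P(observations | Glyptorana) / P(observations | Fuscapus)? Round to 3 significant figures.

Take the product of per-observation likelihoods under each hypothesis, then divide.
  Glyptorana: 0.20 × 0.69 = 0.138
  Fuscapus: 0.22 × 0.65 = 0.143
Bayes factor = 0.138 / 0.143 ≈ 0.965

0.965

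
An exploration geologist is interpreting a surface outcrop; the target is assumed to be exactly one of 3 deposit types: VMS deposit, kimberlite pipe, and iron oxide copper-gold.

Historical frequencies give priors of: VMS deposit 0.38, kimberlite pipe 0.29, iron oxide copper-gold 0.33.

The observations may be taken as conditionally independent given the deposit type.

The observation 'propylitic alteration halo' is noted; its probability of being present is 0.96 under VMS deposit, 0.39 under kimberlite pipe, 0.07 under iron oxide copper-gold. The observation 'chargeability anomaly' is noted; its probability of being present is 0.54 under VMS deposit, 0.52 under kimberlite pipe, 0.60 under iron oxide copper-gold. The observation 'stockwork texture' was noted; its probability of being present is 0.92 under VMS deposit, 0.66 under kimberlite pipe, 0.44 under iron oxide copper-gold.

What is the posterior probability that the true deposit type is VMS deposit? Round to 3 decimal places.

For each hypothesis, the unnormalized posterior weight is prior × product of the observation likelihoods:
  VMS deposit: 0.38 × 0.96 × 0.54 × 0.92 = 0.18123
  kimberlite pipe: 0.29 × 0.39 × 0.52 × 0.66 = 0.038816
  iron oxide copper-gold: 0.33 × 0.07 × 0.60 × 0.44 = 0.0060984
The unnormalized weights sum to 0.22615.
P(VMS deposit | evidence) = 0.18123 / 0.22615 ≈ 0.801.

0.801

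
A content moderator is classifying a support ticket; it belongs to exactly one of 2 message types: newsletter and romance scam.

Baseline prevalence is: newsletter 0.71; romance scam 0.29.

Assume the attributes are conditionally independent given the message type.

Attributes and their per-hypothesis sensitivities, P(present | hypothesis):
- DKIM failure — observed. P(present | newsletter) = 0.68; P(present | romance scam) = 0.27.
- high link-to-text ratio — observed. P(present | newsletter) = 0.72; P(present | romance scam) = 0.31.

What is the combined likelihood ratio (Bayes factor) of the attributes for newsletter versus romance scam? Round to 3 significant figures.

5.85

Take the product of per-attribute likelihoods under each hypothesis, then divide.
  newsletter: 0.68 × 0.72 = 0.4896
  romance scam: 0.27 × 0.31 = 0.0837
Bayes factor = 0.4896 / 0.0837 ≈ 5.85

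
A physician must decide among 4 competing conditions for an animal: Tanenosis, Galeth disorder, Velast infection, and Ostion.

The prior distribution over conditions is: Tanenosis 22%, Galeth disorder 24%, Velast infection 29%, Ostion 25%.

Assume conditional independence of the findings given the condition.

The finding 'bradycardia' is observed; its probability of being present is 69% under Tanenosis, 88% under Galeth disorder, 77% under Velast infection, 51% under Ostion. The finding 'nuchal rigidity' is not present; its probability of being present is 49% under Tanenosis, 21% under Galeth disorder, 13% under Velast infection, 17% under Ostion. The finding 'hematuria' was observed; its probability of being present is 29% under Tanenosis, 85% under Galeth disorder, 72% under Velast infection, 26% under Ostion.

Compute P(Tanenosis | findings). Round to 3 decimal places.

Multiply each prior by the joint likelihood of the evidence pattern (using 1 − P(present | H) for each absent finding):
  Tanenosis: 0.22 × 0.69 × (1 − 0.49) × 0.29 = 0.022451
  Galeth disorder: 0.24 × 0.88 × (1 − 0.21) × 0.85 = 0.14182
  Velast infection: 0.29 × 0.77 × (1 − 0.13) × 0.72 = 0.13988
  Ostion: 0.25 × 0.51 × (1 − 0.17) × 0.26 = 0.027515
Normalizing constant Z = 0.022451 + 0.14182 + 0.13988 + 0.027515 = 0.33166.
P(Tanenosis | evidence) = 0.022451 / 0.33166 ≈ 0.068.

0.068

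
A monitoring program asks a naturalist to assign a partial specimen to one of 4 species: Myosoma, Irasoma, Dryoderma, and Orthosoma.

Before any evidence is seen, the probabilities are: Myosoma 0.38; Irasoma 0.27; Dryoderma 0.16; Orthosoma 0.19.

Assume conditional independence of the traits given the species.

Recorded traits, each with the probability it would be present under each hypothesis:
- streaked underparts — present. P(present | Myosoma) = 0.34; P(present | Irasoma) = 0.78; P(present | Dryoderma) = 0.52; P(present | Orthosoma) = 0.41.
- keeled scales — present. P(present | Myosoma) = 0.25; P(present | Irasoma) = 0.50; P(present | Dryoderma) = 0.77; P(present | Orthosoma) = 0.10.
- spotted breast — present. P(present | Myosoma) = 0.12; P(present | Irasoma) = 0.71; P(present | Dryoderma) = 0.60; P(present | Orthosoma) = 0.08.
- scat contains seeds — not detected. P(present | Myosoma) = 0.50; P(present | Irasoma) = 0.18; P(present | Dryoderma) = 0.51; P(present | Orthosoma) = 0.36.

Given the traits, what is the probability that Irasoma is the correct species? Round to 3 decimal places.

Multiply each prior by the joint likelihood of the trait pattern (using 1 − P(present | H) for each absent trait):
  Myosoma: 0.38 × 0.34 × 0.25 × 0.12 × (1 − 0.50) = 0.001938
  Irasoma: 0.27 × 0.78 × 0.50 × 0.71 × (1 − 0.18) = 0.061306
  Dryoderma: 0.16 × 0.52 × 0.77 × 0.60 × (1 − 0.51) = 0.018835
  Orthosoma: 0.19 × 0.41 × 0.10 × 0.08 × (1 − 0.36) = 0.00039885
The unnormalized weights sum to 0.082477.
P(Irasoma | evidence) = 0.061306 / 0.082477 ≈ 0.743.

0.743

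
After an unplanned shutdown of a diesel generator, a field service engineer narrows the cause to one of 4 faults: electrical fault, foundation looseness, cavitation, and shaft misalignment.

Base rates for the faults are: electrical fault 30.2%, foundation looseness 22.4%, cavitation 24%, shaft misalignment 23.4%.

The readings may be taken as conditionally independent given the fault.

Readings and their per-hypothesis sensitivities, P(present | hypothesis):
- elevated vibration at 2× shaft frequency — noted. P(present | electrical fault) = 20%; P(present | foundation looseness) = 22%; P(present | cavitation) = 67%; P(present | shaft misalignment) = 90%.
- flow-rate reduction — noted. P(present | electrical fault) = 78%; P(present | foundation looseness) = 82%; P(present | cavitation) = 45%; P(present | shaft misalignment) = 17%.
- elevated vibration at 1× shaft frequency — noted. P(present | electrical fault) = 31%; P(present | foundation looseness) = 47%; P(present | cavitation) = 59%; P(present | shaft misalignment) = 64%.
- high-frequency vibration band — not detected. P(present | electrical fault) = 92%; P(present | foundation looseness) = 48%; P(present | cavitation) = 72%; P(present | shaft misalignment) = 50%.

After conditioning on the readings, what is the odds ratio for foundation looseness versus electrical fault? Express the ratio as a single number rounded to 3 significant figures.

Unnormalized posterior weight (prior times the reading likelihoods) for each of the two hypotheses (using 1 − P(present | H) for each absent reading):
  foundation looseness: 0.224 × 0.22 × 0.82 × 0.47 × (1 − 0.48) = 0.0098761
  electrical fault: 0.302 × 0.20 × 0.78 × 0.31 × (1 − 0.92) = 0.0011684
Posterior odds = 0.0098761 / 0.0011684 ≈ 8.45.

8.45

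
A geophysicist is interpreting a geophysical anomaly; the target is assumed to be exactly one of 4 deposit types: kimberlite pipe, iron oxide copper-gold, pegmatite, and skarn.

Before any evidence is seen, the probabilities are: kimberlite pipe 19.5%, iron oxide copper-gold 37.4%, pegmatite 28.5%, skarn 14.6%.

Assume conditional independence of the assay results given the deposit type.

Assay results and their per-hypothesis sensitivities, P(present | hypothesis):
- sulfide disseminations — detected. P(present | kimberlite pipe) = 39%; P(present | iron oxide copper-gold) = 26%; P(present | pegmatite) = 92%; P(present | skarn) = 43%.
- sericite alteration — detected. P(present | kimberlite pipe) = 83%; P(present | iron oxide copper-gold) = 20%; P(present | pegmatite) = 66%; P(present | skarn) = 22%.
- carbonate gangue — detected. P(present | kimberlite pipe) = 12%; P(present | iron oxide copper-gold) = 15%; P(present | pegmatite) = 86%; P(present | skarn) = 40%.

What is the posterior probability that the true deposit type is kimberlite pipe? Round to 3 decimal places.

By Bayes' rule with conditional independence, the unnormalized weight for each hypothesis is prior × ∏ likelihoods:
  kimberlite pipe: 0.195 × 0.39 × 0.83 × 0.12 = 0.0075746
  iron oxide copper-gold: 0.374 × 0.26 × 0.20 × 0.15 = 0.0029172
  pegmatite: 0.285 × 0.92 × 0.66 × 0.86 = 0.14882
  skarn: 0.146 × 0.43 × 0.22 × 0.40 = 0.0055246
The unnormalized weights sum to 0.16484.
P(kimberlite pipe | evidence) = 0.0075746 / 0.16484 ≈ 0.046.

0.046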